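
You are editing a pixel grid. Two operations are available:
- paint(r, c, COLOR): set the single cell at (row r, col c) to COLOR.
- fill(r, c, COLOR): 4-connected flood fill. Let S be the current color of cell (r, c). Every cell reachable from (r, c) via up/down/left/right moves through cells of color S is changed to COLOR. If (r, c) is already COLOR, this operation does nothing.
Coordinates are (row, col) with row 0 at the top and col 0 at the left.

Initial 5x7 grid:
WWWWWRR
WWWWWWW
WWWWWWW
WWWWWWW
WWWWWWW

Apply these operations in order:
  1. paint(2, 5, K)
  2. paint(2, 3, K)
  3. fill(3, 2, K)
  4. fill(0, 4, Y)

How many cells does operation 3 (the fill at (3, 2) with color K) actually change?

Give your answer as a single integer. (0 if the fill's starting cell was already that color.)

Answer: 31

Derivation:
After op 1 paint(2,5,K):
WWWWWRR
WWWWWWW
WWWWWKW
WWWWWWW
WWWWWWW
After op 2 paint(2,3,K):
WWWWWRR
WWWWWWW
WWWKWKW
WWWWWWW
WWWWWWW
After op 3 fill(3,2,K) [31 cells changed]:
KKKKKRR
KKKKKKK
KKKKKKK
KKKKKKK
KKKKKKK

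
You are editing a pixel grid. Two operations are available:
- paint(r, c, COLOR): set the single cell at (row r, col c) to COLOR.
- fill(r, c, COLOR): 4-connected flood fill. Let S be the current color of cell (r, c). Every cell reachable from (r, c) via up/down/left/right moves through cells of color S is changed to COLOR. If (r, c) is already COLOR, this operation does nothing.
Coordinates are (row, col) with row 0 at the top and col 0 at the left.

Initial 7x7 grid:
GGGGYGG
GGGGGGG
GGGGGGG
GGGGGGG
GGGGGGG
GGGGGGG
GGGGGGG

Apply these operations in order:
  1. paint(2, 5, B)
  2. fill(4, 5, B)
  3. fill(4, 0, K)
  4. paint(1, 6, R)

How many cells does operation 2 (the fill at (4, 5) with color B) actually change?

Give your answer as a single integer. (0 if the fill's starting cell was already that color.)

After op 1 paint(2,5,B):
GGGGYGG
GGGGGGG
GGGGGBG
GGGGGGG
GGGGGGG
GGGGGGG
GGGGGGG
After op 2 fill(4,5,B) [47 cells changed]:
BBBBYBB
BBBBBBB
BBBBBBB
BBBBBBB
BBBBBBB
BBBBBBB
BBBBBBB

Answer: 47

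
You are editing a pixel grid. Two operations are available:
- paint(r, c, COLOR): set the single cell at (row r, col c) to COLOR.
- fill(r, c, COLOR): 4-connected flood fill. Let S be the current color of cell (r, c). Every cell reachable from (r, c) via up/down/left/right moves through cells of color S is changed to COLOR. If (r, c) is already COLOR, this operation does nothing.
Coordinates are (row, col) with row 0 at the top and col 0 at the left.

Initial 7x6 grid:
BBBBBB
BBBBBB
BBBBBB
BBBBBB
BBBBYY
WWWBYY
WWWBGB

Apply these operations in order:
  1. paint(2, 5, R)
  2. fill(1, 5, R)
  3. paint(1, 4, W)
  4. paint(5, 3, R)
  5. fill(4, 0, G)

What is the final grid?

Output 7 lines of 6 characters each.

Answer: GGGGGG
GGGGWG
GGGGGG
GGGGGG
GGGGYY
WWWGYY
WWWGGB

Derivation:
After op 1 paint(2,5,R):
BBBBBB
BBBBBB
BBBBBR
BBBBBB
BBBBYY
WWWBYY
WWWBGB
After op 2 fill(1,5,R) [29 cells changed]:
RRRRRR
RRRRRR
RRRRRR
RRRRRR
RRRRYY
WWWRYY
WWWRGB
After op 3 paint(1,4,W):
RRRRRR
RRRRWR
RRRRRR
RRRRRR
RRRRYY
WWWRYY
WWWRGB
After op 4 paint(5,3,R):
RRRRRR
RRRRWR
RRRRRR
RRRRRR
RRRRYY
WWWRYY
WWWRGB
After op 5 fill(4,0,G) [29 cells changed]:
GGGGGG
GGGGWG
GGGGGG
GGGGGG
GGGGYY
WWWGYY
WWWGGB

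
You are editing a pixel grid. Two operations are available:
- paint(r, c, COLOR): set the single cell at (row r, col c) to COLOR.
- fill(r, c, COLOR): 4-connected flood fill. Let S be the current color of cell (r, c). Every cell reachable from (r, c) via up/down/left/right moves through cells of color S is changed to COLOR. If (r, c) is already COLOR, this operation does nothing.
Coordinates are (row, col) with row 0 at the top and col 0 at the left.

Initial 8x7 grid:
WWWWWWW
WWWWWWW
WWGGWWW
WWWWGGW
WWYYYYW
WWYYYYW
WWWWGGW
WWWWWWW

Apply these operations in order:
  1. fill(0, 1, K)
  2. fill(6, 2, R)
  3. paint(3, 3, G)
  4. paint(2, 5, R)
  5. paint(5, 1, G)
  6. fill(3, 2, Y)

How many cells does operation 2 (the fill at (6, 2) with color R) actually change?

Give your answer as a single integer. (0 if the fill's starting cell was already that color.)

After op 1 fill(0,1,K) [42 cells changed]:
KKKKKKK
KKKKKKK
KKGGKKK
KKKKGGK
KKYYYYK
KKYYYYK
KKKKGGK
KKKKKKK
After op 2 fill(6,2,R) [42 cells changed]:
RRRRRRR
RRRRRRR
RRGGRRR
RRRRGGR
RRYYYYR
RRYYYYR
RRRRGGR
RRRRRRR

Answer: 42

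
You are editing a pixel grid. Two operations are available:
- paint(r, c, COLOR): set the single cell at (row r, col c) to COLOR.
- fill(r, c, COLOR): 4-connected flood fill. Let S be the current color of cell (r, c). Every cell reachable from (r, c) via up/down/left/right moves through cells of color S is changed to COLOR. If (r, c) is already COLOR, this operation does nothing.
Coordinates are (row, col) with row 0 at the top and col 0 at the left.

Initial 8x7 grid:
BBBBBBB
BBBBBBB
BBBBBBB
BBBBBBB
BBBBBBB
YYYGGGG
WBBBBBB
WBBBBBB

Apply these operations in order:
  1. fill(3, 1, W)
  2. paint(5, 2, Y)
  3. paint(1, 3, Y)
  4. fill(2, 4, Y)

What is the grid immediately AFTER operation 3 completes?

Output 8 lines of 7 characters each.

After op 1 fill(3,1,W) [35 cells changed]:
WWWWWWW
WWWWWWW
WWWWWWW
WWWWWWW
WWWWWWW
YYYGGGG
WBBBBBB
WBBBBBB
After op 2 paint(5,2,Y):
WWWWWWW
WWWWWWW
WWWWWWW
WWWWWWW
WWWWWWW
YYYGGGG
WBBBBBB
WBBBBBB
After op 3 paint(1,3,Y):
WWWWWWW
WWWYWWW
WWWWWWW
WWWWWWW
WWWWWWW
YYYGGGG
WBBBBBB
WBBBBBB

Answer: WWWWWWW
WWWYWWW
WWWWWWW
WWWWWWW
WWWWWWW
YYYGGGG
WBBBBBB
WBBBBBB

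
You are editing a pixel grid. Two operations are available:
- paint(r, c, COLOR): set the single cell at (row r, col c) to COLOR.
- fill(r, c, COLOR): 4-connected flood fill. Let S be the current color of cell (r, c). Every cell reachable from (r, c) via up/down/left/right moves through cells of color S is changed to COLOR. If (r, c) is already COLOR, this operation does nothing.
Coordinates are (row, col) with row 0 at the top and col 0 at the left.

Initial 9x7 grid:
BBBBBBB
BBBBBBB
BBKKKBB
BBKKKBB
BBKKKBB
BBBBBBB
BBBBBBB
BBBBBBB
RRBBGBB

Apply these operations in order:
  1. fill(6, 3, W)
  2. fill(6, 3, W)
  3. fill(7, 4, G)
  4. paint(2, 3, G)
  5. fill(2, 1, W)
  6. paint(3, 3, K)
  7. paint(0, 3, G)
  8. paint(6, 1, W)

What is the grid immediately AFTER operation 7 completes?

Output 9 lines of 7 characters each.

Answer: WWWGWWW
WWWWWWW
WWKWKWW
WWKKKWW
WWKKKWW
WWWWWWW
WWWWWWW
WWWWWWW
RRWWWWW

Derivation:
After op 1 fill(6,3,W) [51 cells changed]:
WWWWWWW
WWWWWWW
WWKKKWW
WWKKKWW
WWKKKWW
WWWWWWW
WWWWWWW
WWWWWWW
RRWWGWW
After op 2 fill(6,3,W) [0 cells changed]:
WWWWWWW
WWWWWWW
WWKKKWW
WWKKKWW
WWKKKWW
WWWWWWW
WWWWWWW
WWWWWWW
RRWWGWW
After op 3 fill(7,4,G) [51 cells changed]:
GGGGGGG
GGGGGGG
GGKKKGG
GGKKKGG
GGKKKGG
GGGGGGG
GGGGGGG
GGGGGGG
RRGGGGG
After op 4 paint(2,3,G):
GGGGGGG
GGGGGGG
GGKGKGG
GGKKKGG
GGKKKGG
GGGGGGG
GGGGGGG
GGGGGGG
RRGGGGG
After op 5 fill(2,1,W) [53 cells changed]:
WWWWWWW
WWWWWWW
WWKWKWW
WWKKKWW
WWKKKWW
WWWWWWW
WWWWWWW
WWWWWWW
RRWWWWW
After op 6 paint(3,3,K):
WWWWWWW
WWWWWWW
WWKWKWW
WWKKKWW
WWKKKWW
WWWWWWW
WWWWWWW
WWWWWWW
RRWWWWW
After op 7 paint(0,3,G):
WWWGWWW
WWWWWWW
WWKWKWW
WWKKKWW
WWKKKWW
WWWWWWW
WWWWWWW
WWWWWWW
RRWWWWW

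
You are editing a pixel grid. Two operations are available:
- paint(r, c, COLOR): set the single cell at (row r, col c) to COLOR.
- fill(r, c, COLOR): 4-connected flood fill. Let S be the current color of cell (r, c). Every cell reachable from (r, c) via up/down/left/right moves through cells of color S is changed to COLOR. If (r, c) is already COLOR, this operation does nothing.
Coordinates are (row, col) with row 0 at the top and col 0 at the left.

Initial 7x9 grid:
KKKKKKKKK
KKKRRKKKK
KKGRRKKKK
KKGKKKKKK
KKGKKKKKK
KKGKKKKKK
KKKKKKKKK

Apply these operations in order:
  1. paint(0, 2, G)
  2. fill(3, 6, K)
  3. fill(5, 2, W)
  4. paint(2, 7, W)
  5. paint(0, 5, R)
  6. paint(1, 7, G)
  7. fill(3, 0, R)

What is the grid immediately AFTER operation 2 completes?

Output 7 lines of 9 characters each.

After op 1 paint(0,2,G):
KKGKKKKKK
KKKRRKKKK
KKGRRKKKK
KKGKKKKKK
KKGKKKKKK
KKGKKKKKK
KKKKKKKKK
After op 2 fill(3,6,K) [0 cells changed]:
KKGKKKKKK
KKKRRKKKK
KKGRRKKKK
KKGKKKKKK
KKGKKKKKK
KKGKKKKKK
KKKKKKKKK

Answer: KKGKKKKKK
KKKRRKKKK
KKGRRKKKK
KKGKKKKKK
KKGKKKKKK
KKGKKKKKK
KKKKKKKKK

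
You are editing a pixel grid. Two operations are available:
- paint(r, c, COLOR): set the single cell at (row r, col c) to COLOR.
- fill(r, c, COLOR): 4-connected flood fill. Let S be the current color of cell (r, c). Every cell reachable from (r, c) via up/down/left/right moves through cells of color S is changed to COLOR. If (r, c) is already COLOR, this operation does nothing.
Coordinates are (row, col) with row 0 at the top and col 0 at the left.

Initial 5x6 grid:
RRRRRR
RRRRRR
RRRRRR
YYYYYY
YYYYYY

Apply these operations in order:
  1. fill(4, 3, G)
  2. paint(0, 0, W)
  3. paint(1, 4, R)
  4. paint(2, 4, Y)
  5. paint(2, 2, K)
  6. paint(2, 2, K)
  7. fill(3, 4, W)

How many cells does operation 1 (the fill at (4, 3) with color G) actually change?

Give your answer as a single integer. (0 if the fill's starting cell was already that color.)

Answer: 12

Derivation:
After op 1 fill(4,3,G) [12 cells changed]:
RRRRRR
RRRRRR
RRRRRR
GGGGGG
GGGGGG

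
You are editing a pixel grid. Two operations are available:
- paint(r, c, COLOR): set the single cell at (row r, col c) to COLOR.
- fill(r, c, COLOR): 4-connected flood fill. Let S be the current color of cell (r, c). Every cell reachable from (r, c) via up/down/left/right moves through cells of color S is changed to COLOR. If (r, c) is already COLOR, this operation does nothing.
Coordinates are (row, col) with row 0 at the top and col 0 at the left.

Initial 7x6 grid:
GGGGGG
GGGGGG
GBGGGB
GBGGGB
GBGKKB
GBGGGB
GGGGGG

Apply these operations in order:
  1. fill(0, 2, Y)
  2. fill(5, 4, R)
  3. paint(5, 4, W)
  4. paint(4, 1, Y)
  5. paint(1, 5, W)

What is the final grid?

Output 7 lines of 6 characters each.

Answer: RRRRRR
RRRRRW
RBRRRB
RBRRRB
RYRKKB
RBRRWB
RRRRRR

Derivation:
After op 1 fill(0,2,Y) [32 cells changed]:
YYYYYY
YYYYYY
YBYYYB
YBYYYB
YBYKKB
YBYYYB
YYYYYY
After op 2 fill(5,4,R) [32 cells changed]:
RRRRRR
RRRRRR
RBRRRB
RBRRRB
RBRKKB
RBRRRB
RRRRRR
After op 3 paint(5,4,W):
RRRRRR
RRRRRR
RBRRRB
RBRRRB
RBRKKB
RBRRWB
RRRRRR
After op 4 paint(4,1,Y):
RRRRRR
RRRRRR
RBRRRB
RBRRRB
RYRKKB
RBRRWB
RRRRRR
After op 5 paint(1,5,W):
RRRRRR
RRRRRW
RBRRRB
RBRRRB
RYRKKB
RBRRWB
RRRRRR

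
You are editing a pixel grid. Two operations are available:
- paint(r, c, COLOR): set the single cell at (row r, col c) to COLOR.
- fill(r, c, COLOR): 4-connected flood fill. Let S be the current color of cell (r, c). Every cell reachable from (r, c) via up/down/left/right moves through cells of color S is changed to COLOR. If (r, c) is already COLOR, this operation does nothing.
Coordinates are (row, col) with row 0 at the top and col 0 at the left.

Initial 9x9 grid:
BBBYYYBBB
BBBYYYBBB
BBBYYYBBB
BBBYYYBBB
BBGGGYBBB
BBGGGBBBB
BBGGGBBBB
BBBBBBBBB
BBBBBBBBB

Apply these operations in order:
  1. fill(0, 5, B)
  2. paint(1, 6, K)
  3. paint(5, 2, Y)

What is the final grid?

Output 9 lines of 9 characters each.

After op 1 fill(0,5,B) [13 cells changed]:
BBBBBBBBB
BBBBBBBBB
BBBBBBBBB
BBBBBBBBB
BBGGGBBBB
BBGGGBBBB
BBGGGBBBB
BBBBBBBBB
BBBBBBBBB
After op 2 paint(1,6,K):
BBBBBBBBB
BBBBBBKBB
BBBBBBBBB
BBBBBBBBB
BBGGGBBBB
BBGGGBBBB
BBGGGBBBB
BBBBBBBBB
BBBBBBBBB
After op 3 paint(5,2,Y):
BBBBBBBBB
BBBBBBKBB
BBBBBBBBB
BBBBBBBBB
BBGGGBBBB
BBYGGBBBB
BBGGGBBBB
BBBBBBBBB
BBBBBBBBB

Answer: BBBBBBBBB
BBBBBBKBB
BBBBBBBBB
BBBBBBBBB
BBGGGBBBB
BBYGGBBBB
BBGGGBBBB
BBBBBBBBB
BBBBBBBBB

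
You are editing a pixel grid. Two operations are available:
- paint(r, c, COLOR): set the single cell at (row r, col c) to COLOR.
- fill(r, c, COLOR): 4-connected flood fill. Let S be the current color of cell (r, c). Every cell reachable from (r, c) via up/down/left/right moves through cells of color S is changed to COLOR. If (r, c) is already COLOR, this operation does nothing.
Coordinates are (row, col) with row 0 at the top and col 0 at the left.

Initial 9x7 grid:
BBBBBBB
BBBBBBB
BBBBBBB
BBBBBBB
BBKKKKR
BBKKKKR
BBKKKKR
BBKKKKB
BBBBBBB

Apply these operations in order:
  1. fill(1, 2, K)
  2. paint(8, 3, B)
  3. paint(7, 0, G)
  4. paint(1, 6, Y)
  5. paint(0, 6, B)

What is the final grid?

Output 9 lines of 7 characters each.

Answer: KKKKKKB
KKKKKKY
KKKKKKK
KKKKKKK
KKKKKKR
KKKKKKR
KKKKKKR
GKKKKKK
KKKBKKK

Derivation:
After op 1 fill(1,2,K) [44 cells changed]:
KKKKKKK
KKKKKKK
KKKKKKK
KKKKKKK
KKKKKKR
KKKKKKR
KKKKKKR
KKKKKKK
KKKKKKK
After op 2 paint(8,3,B):
KKKKKKK
KKKKKKK
KKKKKKK
KKKKKKK
KKKKKKR
KKKKKKR
KKKKKKR
KKKKKKK
KKKBKKK
After op 3 paint(7,0,G):
KKKKKKK
KKKKKKK
KKKKKKK
KKKKKKK
KKKKKKR
KKKKKKR
KKKKKKR
GKKKKKK
KKKBKKK
After op 4 paint(1,6,Y):
KKKKKKK
KKKKKKY
KKKKKKK
KKKKKKK
KKKKKKR
KKKKKKR
KKKKKKR
GKKKKKK
KKKBKKK
After op 5 paint(0,6,B):
KKKKKKB
KKKKKKY
KKKKKKK
KKKKKKK
KKKKKKR
KKKKKKR
KKKKKKR
GKKKKKK
KKKBKKK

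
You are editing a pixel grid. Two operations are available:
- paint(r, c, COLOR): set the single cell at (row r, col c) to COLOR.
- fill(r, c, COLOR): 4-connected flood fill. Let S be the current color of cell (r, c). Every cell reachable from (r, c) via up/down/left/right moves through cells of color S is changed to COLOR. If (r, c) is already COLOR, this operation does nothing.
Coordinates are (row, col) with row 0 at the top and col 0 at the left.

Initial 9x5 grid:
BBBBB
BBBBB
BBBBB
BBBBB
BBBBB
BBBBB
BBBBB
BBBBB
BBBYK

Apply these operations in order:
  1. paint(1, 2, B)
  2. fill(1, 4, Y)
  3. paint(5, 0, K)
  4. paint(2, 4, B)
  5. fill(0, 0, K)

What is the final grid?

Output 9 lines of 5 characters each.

After op 1 paint(1,2,B):
BBBBB
BBBBB
BBBBB
BBBBB
BBBBB
BBBBB
BBBBB
BBBBB
BBBYK
After op 2 fill(1,4,Y) [43 cells changed]:
YYYYY
YYYYY
YYYYY
YYYYY
YYYYY
YYYYY
YYYYY
YYYYY
YYYYK
After op 3 paint(5,0,K):
YYYYY
YYYYY
YYYYY
YYYYY
YYYYY
KYYYY
YYYYY
YYYYY
YYYYK
After op 4 paint(2,4,B):
YYYYY
YYYYY
YYYYB
YYYYY
YYYYY
KYYYY
YYYYY
YYYYY
YYYYK
After op 5 fill(0,0,K) [42 cells changed]:
KKKKK
KKKKK
KKKKB
KKKKK
KKKKK
KKKKK
KKKKK
KKKKK
KKKKK

Answer: KKKKK
KKKKK
KKKKB
KKKKK
KKKKK
KKKKK
KKKKK
KKKKK
KKKKK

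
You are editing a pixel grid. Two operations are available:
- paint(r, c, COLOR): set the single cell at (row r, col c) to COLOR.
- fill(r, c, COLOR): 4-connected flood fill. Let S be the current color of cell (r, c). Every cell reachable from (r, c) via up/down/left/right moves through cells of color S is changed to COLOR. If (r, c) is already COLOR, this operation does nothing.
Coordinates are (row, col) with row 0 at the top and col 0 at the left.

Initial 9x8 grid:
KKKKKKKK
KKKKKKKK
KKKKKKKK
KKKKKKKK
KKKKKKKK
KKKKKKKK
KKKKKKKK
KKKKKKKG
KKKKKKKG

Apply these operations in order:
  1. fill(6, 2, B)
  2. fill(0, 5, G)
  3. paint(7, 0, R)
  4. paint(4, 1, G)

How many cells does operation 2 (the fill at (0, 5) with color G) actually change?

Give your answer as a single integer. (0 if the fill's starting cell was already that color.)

Answer: 70

Derivation:
After op 1 fill(6,2,B) [70 cells changed]:
BBBBBBBB
BBBBBBBB
BBBBBBBB
BBBBBBBB
BBBBBBBB
BBBBBBBB
BBBBBBBB
BBBBBBBG
BBBBBBBG
After op 2 fill(0,5,G) [70 cells changed]:
GGGGGGGG
GGGGGGGG
GGGGGGGG
GGGGGGGG
GGGGGGGG
GGGGGGGG
GGGGGGGG
GGGGGGGG
GGGGGGGG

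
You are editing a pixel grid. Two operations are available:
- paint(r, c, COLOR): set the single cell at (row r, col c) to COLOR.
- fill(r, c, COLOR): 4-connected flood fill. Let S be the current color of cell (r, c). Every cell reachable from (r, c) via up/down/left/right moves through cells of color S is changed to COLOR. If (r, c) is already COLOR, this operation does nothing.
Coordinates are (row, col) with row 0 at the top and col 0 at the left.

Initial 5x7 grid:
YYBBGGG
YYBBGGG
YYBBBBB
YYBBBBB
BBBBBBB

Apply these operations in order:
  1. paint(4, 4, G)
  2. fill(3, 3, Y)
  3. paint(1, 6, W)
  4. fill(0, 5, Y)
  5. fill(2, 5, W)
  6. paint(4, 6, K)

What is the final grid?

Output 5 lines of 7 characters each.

Answer: WWWWWWW
WWWWWWW
WWWWWWW
WWWWWWW
WWWWGWK

Derivation:
After op 1 paint(4,4,G):
YYBBGGG
YYBBGGG
YYBBBBB
YYBBBBB
BBBBGBB
After op 2 fill(3,3,Y) [20 cells changed]:
YYYYGGG
YYYYGGG
YYYYYYY
YYYYYYY
YYYYGYY
After op 3 paint(1,6,W):
YYYYGGG
YYYYGGW
YYYYYYY
YYYYYYY
YYYYGYY
After op 4 fill(0,5,Y) [5 cells changed]:
YYYYYYY
YYYYYYW
YYYYYYY
YYYYYYY
YYYYGYY
After op 5 fill(2,5,W) [33 cells changed]:
WWWWWWW
WWWWWWW
WWWWWWW
WWWWWWW
WWWWGWW
After op 6 paint(4,6,K):
WWWWWWW
WWWWWWW
WWWWWWW
WWWWWWW
WWWWGWK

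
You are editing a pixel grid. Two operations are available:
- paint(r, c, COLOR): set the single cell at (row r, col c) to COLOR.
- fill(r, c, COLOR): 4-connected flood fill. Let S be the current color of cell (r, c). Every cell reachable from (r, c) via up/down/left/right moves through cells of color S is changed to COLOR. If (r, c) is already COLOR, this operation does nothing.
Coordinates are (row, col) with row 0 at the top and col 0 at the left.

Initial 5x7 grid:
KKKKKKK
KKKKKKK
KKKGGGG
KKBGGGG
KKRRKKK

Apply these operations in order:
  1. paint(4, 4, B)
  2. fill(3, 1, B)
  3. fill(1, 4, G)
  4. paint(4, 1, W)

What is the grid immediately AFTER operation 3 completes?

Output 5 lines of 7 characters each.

After op 1 paint(4,4,B):
KKKKKKK
KKKKKKK
KKKGGGG
KKBGGGG
KKRRBKK
After op 2 fill(3,1,B) [21 cells changed]:
BBBBBBB
BBBBBBB
BBBGGGG
BBBGGGG
BBRRBKK
After op 3 fill(1,4,G) [22 cells changed]:
GGGGGGG
GGGGGGG
GGGGGGG
GGGGGGG
GGRRBKK

Answer: GGGGGGG
GGGGGGG
GGGGGGG
GGGGGGG
GGRRBKK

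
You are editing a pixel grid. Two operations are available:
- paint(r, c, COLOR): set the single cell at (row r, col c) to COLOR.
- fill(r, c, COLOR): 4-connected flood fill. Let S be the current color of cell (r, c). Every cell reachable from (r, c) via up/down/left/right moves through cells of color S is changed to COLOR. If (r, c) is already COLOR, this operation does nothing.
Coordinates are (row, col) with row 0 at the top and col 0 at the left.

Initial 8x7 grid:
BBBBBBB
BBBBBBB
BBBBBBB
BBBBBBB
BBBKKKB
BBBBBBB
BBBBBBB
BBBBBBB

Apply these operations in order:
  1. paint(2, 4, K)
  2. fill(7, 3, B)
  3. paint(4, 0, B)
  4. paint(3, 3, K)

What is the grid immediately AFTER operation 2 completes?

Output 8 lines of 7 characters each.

Answer: BBBBBBB
BBBBBBB
BBBBKBB
BBBBBBB
BBBKKKB
BBBBBBB
BBBBBBB
BBBBBBB

Derivation:
After op 1 paint(2,4,K):
BBBBBBB
BBBBBBB
BBBBKBB
BBBBBBB
BBBKKKB
BBBBBBB
BBBBBBB
BBBBBBB
After op 2 fill(7,3,B) [0 cells changed]:
BBBBBBB
BBBBBBB
BBBBKBB
BBBBBBB
BBBKKKB
BBBBBBB
BBBBBBB
BBBBBBB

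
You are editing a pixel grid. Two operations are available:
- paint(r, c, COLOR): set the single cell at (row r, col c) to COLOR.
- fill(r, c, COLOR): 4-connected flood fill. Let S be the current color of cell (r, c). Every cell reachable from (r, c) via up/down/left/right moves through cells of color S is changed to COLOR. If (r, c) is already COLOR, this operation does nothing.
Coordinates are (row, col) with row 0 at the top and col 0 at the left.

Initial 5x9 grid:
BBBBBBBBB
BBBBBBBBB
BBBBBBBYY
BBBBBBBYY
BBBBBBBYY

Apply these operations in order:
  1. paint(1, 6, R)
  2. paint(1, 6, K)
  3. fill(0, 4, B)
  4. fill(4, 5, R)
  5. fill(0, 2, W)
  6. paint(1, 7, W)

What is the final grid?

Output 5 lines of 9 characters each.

Answer: WWWWWWWWW
WWWWWWKWW
WWWWWWWYY
WWWWWWWYY
WWWWWWWYY

Derivation:
After op 1 paint(1,6,R):
BBBBBBBBB
BBBBBBRBB
BBBBBBBYY
BBBBBBBYY
BBBBBBBYY
After op 2 paint(1,6,K):
BBBBBBBBB
BBBBBBKBB
BBBBBBBYY
BBBBBBBYY
BBBBBBBYY
After op 3 fill(0,4,B) [0 cells changed]:
BBBBBBBBB
BBBBBBKBB
BBBBBBBYY
BBBBBBBYY
BBBBBBBYY
After op 4 fill(4,5,R) [38 cells changed]:
RRRRRRRRR
RRRRRRKRR
RRRRRRRYY
RRRRRRRYY
RRRRRRRYY
After op 5 fill(0,2,W) [38 cells changed]:
WWWWWWWWW
WWWWWWKWW
WWWWWWWYY
WWWWWWWYY
WWWWWWWYY
After op 6 paint(1,7,W):
WWWWWWWWW
WWWWWWKWW
WWWWWWWYY
WWWWWWWYY
WWWWWWWYY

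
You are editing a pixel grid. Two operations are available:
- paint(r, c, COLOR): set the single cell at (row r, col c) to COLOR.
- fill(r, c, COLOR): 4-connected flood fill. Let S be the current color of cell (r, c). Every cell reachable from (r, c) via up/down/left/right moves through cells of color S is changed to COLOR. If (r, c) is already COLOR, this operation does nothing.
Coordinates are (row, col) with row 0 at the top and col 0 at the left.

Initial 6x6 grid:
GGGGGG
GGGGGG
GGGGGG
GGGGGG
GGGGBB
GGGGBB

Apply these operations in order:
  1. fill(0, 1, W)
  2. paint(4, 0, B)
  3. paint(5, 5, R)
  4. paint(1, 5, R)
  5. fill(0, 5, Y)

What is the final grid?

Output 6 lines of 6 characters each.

After op 1 fill(0,1,W) [32 cells changed]:
WWWWWW
WWWWWW
WWWWWW
WWWWWW
WWWWBB
WWWWBB
After op 2 paint(4,0,B):
WWWWWW
WWWWWW
WWWWWW
WWWWWW
BWWWBB
WWWWBB
After op 3 paint(5,5,R):
WWWWWW
WWWWWW
WWWWWW
WWWWWW
BWWWBB
WWWWBR
After op 4 paint(1,5,R):
WWWWWW
WWWWWR
WWWWWW
WWWWWW
BWWWBB
WWWWBR
After op 5 fill(0,5,Y) [30 cells changed]:
YYYYYY
YYYYYR
YYYYYY
YYYYYY
BYYYBB
YYYYBR

Answer: YYYYYY
YYYYYR
YYYYYY
YYYYYY
BYYYBB
YYYYBR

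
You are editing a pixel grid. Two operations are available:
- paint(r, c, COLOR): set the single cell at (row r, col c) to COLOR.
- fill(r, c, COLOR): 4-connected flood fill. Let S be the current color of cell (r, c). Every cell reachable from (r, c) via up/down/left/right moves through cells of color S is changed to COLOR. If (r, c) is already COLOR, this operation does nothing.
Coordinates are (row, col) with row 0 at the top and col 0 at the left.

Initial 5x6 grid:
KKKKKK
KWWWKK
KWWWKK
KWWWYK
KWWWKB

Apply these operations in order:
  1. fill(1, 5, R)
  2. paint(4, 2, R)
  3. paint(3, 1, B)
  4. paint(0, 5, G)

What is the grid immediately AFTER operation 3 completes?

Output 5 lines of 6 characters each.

Answer: RRRRRR
RWWWRR
RWWWRR
RBWWYR
RWRWKB

Derivation:
After op 1 fill(1,5,R) [15 cells changed]:
RRRRRR
RWWWRR
RWWWRR
RWWWYR
RWWWKB
After op 2 paint(4,2,R):
RRRRRR
RWWWRR
RWWWRR
RWWWYR
RWRWKB
After op 3 paint(3,1,B):
RRRRRR
RWWWRR
RWWWRR
RBWWYR
RWRWKB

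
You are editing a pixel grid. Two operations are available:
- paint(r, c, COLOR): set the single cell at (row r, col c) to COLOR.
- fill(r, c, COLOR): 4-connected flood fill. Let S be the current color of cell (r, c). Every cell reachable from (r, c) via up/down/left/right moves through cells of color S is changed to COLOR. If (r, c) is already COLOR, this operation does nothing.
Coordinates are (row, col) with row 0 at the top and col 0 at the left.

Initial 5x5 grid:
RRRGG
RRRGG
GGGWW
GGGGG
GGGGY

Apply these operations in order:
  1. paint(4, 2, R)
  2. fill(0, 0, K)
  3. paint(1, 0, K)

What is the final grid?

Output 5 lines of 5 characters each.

After op 1 paint(4,2,R):
RRRGG
RRRGG
GGGWW
GGGGG
GGRGY
After op 2 fill(0,0,K) [6 cells changed]:
KKKGG
KKKGG
GGGWW
GGGGG
GGRGY
After op 3 paint(1,0,K):
KKKGG
KKKGG
GGGWW
GGGGG
GGRGY

Answer: KKKGG
KKKGG
GGGWW
GGGGG
GGRGY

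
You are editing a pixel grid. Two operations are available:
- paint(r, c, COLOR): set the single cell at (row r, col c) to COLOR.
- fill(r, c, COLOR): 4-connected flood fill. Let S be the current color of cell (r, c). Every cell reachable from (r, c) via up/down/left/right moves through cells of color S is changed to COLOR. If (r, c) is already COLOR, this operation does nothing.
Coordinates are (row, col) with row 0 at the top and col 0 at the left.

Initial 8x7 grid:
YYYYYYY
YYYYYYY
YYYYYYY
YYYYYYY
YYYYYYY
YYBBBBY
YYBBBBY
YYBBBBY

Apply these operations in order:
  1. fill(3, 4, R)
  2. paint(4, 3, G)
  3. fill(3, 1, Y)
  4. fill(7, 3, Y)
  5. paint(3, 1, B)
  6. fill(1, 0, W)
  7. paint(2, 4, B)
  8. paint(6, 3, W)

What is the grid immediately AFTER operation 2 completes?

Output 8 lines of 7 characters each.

After op 1 fill(3,4,R) [44 cells changed]:
RRRRRRR
RRRRRRR
RRRRRRR
RRRRRRR
RRRRRRR
RRBBBBR
RRBBBBR
RRBBBBR
After op 2 paint(4,3,G):
RRRRRRR
RRRRRRR
RRRRRRR
RRRRRRR
RRRGRRR
RRBBBBR
RRBBBBR
RRBBBBR

Answer: RRRRRRR
RRRRRRR
RRRRRRR
RRRRRRR
RRRGRRR
RRBBBBR
RRBBBBR
RRBBBBR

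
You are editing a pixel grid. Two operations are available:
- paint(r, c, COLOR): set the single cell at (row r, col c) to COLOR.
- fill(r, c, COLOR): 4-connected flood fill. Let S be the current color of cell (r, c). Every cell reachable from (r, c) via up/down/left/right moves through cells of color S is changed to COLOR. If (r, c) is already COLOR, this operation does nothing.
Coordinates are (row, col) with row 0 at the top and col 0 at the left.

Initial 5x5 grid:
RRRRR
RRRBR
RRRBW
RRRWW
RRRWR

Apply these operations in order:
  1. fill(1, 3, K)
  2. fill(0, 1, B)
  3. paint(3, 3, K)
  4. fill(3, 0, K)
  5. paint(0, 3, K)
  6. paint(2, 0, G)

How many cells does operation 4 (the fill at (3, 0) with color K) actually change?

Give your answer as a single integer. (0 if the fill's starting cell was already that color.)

Answer: 18

Derivation:
After op 1 fill(1,3,K) [2 cells changed]:
RRRRR
RRRKR
RRRKW
RRRWW
RRRWR
After op 2 fill(0,1,B) [18 cells changed]:
BBBBB
BBBKB
BBBKW
BBBWW
BBBWR
After op 3 paint(3,3,K):
BBBBB
BBBKB
BBBKW
BBBKW
BBBWR
After op 4 fill(3,0,K) [18 cells changed]:
KKKKK
KKKKK
KKKKW
KKKKW
KKKWR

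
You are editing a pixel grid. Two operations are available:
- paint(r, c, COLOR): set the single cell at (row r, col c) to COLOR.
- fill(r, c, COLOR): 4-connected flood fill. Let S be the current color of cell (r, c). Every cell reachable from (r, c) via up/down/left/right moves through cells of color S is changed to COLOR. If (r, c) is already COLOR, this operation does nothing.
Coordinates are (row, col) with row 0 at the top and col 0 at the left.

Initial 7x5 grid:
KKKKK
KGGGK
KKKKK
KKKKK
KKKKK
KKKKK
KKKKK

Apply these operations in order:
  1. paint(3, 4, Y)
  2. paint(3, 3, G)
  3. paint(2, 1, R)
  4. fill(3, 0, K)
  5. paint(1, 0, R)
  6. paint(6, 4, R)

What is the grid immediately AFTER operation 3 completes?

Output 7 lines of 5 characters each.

Answer: KKKKK
KGGGK
KRKKK
KKKGY
KKKKK
KKKKK
KKKKK

Derivation:
After op 1 paint(3,4,Y):
KKKKK
KGGGK
KKKKK
KKKKY
KKKKK
KKKKK
KKKKK
After op 2 paint(3,3,G):
KKKKK
KGGGK
KKKKK
KKKGY
KKKKK
KKKKK
KKKKK
After op 3 paint(2,1,R):
KKKKK
KGGGK
KRKKK
KKKGY
KKKKK
KKKKK
KKKKK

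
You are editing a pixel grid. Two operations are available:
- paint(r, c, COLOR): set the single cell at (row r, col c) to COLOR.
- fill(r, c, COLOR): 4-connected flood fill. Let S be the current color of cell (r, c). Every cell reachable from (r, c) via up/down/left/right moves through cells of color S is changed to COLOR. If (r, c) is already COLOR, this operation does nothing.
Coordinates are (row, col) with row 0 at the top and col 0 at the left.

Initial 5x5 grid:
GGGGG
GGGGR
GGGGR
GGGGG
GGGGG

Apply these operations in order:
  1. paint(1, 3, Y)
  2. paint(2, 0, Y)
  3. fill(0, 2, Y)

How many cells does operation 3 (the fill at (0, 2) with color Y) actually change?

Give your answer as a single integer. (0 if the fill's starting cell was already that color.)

Answer: 21

Derivation:
After op 1 paint(1,3,Y):
GGGGG
GGGYR
GGGGR
GGGGG
GGGGG
After op 2 paint(2,0,Y):
GGGGG
GGGYR
YGGGR
GGGGG
GGGGG
After op 3 fill(0,2,Y) [21 cells changed]:
YYYYY
YYYYR
YYYYR
YYYYY
YYYYY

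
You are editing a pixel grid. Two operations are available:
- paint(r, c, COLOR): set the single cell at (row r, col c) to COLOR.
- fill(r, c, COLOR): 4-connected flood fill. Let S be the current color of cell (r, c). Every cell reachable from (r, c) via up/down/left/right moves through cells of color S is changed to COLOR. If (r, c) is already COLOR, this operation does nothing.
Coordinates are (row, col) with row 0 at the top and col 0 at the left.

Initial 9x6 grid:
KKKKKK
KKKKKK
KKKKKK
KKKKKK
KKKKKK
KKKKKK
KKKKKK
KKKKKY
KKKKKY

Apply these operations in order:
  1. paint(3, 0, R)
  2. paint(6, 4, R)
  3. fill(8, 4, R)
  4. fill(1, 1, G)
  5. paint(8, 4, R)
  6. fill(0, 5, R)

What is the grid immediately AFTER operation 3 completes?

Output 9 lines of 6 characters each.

After op 1 paint(3,0,R):
KKKKKK
KKKKKK
KKKKKK
RKKKKK
KKKKKK
KKKKKK
KKKKKK
KKKKKY
KKKKKY
After op 2 paint(6,4,R):
KKKKKK
KKKKKK
KKKKKK
RKKKKK
KKKKKK
KKKKKK
KKKKRK
KKKKKY
KKKKKY
After op 3 fill(8,4,R) [50 cells changed]:
RRRRRR
RRRRRR
RRRRRR
RRRRRR
RRRRRR
RRRRRR
RRRRRR
RRRRRY
RRRRRY

Answer: RRRRRR
RRRRRR
RRRRRR
RRRRRR
RRRRRR
RRRRRR
RRRRRR
RRRRRY
RRRRRY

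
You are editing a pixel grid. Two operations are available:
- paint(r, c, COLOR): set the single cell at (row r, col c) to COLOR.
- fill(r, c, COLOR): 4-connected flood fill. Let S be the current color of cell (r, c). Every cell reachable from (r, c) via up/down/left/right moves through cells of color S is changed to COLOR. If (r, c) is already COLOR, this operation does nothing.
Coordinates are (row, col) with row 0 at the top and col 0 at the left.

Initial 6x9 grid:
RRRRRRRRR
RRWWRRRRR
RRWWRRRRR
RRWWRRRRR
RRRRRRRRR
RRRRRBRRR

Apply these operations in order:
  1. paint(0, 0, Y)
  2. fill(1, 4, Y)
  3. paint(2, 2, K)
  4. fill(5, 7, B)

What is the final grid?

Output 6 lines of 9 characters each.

Answer: BBBBBBBBB
BBWWBBBBB
BBKWBBBBB
BBWWBBBBB
BBBBBBBBB
BBBBBBBBB

Derivation:
After op 1 paint(0,0,Y):
YRRRRRRRR
RRWWRRRRR
RRWWRRRRR
RRWWRRRRR
RRRRRRRRR
RRRRRBRRR
After op 2 fill(1,4,Y) [46 cells changed]:
YYYYYYYYY
YYWWYYYYY
YYWWYYYYY
YYWWYYYYY
YYYYYYYYY
YYYYYBYYY
After op 3 paint(2,2,K):
YYYYYYYYY
YYWWYYYYY
YYKWYYYYY
YYWWYYYYY
YYYYYYYYY
YYYYYBYYY
After op 4 fill(5,7,B) [47 cells changed]:
BBBBBBBBB
BBWWBBBBB
BBKWBBBBB
BBWWBBBBB
BBBBBBBBB
BBBBBBBBB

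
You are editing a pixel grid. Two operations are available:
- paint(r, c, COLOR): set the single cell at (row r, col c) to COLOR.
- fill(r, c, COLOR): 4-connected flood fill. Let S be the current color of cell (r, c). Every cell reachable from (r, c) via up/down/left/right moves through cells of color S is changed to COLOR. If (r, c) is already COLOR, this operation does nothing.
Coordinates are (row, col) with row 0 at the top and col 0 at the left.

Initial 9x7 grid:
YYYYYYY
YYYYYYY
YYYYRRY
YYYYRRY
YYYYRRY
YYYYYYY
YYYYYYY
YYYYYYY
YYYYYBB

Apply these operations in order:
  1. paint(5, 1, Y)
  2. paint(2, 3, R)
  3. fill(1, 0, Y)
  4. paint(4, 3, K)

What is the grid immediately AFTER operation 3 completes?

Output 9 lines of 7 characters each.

After op 1 paint(5,1,Y):
YYYYYYY
YYYYYYY
YYYYRRY
YYYYRRY
YYYYRRY
YYYYYYY
YYYYYYY
YYYYYYY
YYYYYBB
After op 2 paint(2,3,R):
YYYYYYY
YYYYYYY
YYYRRRY
YYYYRRY
YYYYRRY
YYYYYYY
YYYYYYY
YYYYYYY
YYYYYBB
After op 3 fill(1,0,Y) [0 cells changed]:
YYYYYYY
YYYYYYY
YYYRRRY
YYYYRRY
YYYYRRY
YYYYYYY
YYYYYYY
YYYYYYY
YYYYYBB

Answer: YYYYYYY
YYYYYYY
YYYRRRY
YYYYRRY
YYYYRRY
YYYYYYY
YYYYYYY
YYYYYYY
YYYYYBB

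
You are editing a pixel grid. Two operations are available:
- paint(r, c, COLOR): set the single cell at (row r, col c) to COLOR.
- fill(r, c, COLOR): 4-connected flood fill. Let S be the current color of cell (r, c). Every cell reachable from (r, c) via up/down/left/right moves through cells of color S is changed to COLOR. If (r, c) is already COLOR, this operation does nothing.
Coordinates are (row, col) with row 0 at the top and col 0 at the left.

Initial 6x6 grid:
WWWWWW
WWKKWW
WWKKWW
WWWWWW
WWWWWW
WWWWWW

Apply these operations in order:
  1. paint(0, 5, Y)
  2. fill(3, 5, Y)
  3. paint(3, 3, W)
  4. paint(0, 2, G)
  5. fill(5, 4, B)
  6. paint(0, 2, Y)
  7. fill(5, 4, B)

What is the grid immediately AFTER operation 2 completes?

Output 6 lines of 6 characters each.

Answer: YYYYYY
YYKKYY
YYKKYY
YYYYYY
YYYYYY
YYYYYY

Derivation:
After op 1 paint(0,5,Y):
WWWWWY
WWKKWW
WWKKWW
WWWWWW
WWWWWW
WWWWWW
After op 2 fill(3,5,Y) [31 cells changed]:
YYYYYY
YYKKYY
YYKKYY
YYYYYY
YYYYYY
YYYYYY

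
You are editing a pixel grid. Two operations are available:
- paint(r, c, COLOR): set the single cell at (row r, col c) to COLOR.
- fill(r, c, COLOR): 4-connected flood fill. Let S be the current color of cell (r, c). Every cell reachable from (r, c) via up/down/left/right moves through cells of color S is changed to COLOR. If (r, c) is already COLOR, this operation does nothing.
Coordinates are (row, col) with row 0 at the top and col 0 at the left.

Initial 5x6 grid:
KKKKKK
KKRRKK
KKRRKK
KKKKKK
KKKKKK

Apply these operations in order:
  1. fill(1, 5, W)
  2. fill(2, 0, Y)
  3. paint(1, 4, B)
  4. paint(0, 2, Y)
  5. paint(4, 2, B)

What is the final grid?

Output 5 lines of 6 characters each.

After op 1 fill(1,5,W) [26 cells changed]:
WWWWWW
WWRRWW
WWRRWW
WWWWWW
WWWWWW
After op 2 fill(2,0,Y) [26 cells changed]:
YYYYYY
YYRRYY
YYRRYY
YYYYYY
YYYYYY
After op 3 paint(1,4,B):
YYYYYY
YYRRBY
YYRRYY
YYYYYY
YYYYYY
After op 4 paint(0,2,Y):
YYYYYY
YYRRBY
YYRRYY
YYYYYY
YYYYYY
After op 5 paint(4,2,B):
YYYYYY
YYRRBY
YYRRYY
YYYYYY
YYBYYY

Answer: YYYYYY
YYRRBY
YYRRYY
YYYYYY
YYBYYY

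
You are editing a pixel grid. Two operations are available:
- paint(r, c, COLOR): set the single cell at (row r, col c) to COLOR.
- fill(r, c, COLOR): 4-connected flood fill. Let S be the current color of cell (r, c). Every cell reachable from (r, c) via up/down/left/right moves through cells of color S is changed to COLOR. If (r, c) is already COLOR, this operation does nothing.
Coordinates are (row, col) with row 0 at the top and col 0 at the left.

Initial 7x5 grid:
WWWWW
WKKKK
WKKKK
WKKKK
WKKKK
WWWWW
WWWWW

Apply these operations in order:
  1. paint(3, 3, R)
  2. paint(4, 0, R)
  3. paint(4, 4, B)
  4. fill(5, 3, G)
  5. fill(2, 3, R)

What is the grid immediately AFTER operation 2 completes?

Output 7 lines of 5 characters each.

Answer: WWWWW
WKKKK
WKKKK
WKKRK
RKKKK
WWWWW
WWWWW

Derivation:
After op 1 paint(3,3,R):
WWWWW
WKKKK
WKKKK
WKKRK
WKKKK
WWWWW
WWWWW
After op 2 paint(4,0,R):
WWWWW
WKKKK
WKKKK
WKKRK
RKKKK
WWWWW
WWWWW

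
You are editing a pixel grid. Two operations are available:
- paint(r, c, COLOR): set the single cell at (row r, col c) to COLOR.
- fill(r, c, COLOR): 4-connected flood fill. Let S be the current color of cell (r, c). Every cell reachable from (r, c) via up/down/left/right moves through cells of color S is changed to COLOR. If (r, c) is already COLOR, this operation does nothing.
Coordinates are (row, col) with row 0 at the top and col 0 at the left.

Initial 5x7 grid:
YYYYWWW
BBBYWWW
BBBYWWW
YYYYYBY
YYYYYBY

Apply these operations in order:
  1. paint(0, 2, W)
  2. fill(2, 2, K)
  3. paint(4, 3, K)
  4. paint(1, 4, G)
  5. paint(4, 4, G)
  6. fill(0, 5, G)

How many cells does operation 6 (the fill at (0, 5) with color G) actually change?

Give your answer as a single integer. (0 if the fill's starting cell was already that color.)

After op 1 paint(0,2,W):
YYWYWWW
BBBYWWW
BBBYWWW
YYYYYBY
YYYYYBY
After op 2 fill(2,2,K) [6 cells changed]:
YYWYWWW
KKKYWWW
KKKYWWW
YYYYYBY
YYYYYBY
After op 3 paint(4,3,K):
YYWYWWW
KKKYWWW
KKKYWWW
YYYYYBY
YYYKYBY
After op 4 paint(1,4,G):
YYWYWWW
KKKYGWW
KKKYWWW
YYYYYBY
YYYKYBY
After op 5 paint(4,4,G):
YYWYWWW
KKKYGWW
KKKYWWW
YYYYYBY
YYYKGBY
After op 6 fill(0,5,G) [8 cells changed]:
YYWYGGG
KKKYGGG
KKKYGGG
YYYYYBY
YYYKGBY

Answer: 8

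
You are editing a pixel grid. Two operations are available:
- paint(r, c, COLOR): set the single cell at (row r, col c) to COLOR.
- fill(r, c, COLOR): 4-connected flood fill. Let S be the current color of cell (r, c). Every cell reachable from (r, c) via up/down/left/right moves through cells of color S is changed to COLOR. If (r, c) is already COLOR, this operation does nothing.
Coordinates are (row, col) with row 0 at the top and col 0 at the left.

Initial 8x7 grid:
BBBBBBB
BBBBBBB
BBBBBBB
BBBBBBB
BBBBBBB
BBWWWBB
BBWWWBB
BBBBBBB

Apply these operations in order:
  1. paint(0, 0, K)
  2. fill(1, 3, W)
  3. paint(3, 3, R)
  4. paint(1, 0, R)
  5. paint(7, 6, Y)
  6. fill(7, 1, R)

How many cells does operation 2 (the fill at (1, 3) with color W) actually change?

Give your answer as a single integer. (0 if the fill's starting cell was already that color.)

After op 1 paint(0,0,K):
KBBBBBB
BBBBBBB
BBBBBBB
BBBBBBB
BBBBBBB
BBWWWBB
BBWWWBB
BBBBBBB
After op 2 fill(1,3,W) [49 cells changed]:
KWWWWWW
WWWWWWW
WWWWWWW
WWWWWWW
WWWWWWW
WWWWWWW
WWWWWWW
WWWWWWW

Answer: 49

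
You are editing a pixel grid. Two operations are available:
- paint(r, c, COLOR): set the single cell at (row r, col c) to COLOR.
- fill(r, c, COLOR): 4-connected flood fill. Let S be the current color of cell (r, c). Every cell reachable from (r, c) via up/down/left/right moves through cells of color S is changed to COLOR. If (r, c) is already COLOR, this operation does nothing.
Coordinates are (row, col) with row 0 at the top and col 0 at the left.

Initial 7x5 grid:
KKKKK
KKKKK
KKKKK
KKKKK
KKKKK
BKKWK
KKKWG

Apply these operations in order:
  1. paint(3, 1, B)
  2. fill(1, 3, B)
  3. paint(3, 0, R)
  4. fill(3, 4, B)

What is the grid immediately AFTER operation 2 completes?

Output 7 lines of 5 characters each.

After op 1 paint(3,1,B):
KKKKK
KKKKK
KKKKK
KBKKK
KKKKK
BKKWK
KKKWG
After op 2 fill(1,3,B) [30 cells changed]:
BBBBB
BBBBB
BBBBB
BBBBB
BBBBB
BBBWB
BBBWG

Answer: BBBBB
BBBBB
BBBBB
BBBBB
BBBBB
BBBWB
BBBWG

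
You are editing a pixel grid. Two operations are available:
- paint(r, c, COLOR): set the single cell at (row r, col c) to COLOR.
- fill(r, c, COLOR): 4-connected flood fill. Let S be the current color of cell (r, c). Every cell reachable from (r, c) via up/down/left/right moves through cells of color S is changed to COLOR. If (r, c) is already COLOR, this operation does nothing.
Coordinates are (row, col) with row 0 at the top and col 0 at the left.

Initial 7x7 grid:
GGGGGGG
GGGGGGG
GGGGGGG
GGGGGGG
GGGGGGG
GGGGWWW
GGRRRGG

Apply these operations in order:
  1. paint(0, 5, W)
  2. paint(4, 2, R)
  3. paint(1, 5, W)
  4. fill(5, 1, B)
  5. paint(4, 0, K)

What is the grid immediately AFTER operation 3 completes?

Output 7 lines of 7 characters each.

After op 1 paint(0,5,W):
GGGGGWG
GGGGGGG
GGGGGGG
GGGGGGG
GGGGGGG
GGGGWWW
GGRRRGG
After op 2 paint(4,2,R):
GGGGGWG
GGGGGGG
GGGGGGG
GGGGGGG
GGRGGGG
GGGGWWW
GGRRRGG
After op 3 paint(1,5,W):
GGGGGWG
GGGGGWG
GGGGGGG
GGGGGGG
GGRGGGG
GGGGWWW
GGRRRGG

Answer: GGGGGWG
GGGGGWG
GGGGGGG
GGGGGGG
GGRGGGG
GGGGWWW
GGRRRGG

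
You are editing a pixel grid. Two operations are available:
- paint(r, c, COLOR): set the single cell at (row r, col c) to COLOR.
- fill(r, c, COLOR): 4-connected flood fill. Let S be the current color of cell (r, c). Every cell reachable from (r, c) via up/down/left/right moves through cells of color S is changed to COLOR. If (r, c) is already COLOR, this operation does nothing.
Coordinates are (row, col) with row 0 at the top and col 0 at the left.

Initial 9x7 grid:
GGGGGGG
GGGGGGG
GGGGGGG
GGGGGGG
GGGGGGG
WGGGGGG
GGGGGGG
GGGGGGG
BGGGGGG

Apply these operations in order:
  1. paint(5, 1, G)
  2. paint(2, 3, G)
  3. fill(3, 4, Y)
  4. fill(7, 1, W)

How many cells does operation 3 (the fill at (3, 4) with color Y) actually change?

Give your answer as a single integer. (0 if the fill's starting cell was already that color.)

After op 1 paint(5,1,G):
GGGGGGG
GGGGGGG
GGGGGGG
GGGGGGG
GGGGGGG
WGGGGGG
GGGGGGG
GGGGGGG
BGGGGGG
After op 2 paint(2,3,G):
GGGGGGG
GGGGGGG
GGGGGGG
GGGGGGG
GGGGGGG
WGGGGGG
GGGGGGG
GGGGGGG
BGGGGGG
After op 3 fill(3,4,Y) [61 cells changed]:
YYYYYYY
YYYYYYY
YYYYYYY
YYYYYYY
YYYYYYY
WYYYYYY
YYYYYYY
YYYYYYY
BYYYYYY

Answer: 61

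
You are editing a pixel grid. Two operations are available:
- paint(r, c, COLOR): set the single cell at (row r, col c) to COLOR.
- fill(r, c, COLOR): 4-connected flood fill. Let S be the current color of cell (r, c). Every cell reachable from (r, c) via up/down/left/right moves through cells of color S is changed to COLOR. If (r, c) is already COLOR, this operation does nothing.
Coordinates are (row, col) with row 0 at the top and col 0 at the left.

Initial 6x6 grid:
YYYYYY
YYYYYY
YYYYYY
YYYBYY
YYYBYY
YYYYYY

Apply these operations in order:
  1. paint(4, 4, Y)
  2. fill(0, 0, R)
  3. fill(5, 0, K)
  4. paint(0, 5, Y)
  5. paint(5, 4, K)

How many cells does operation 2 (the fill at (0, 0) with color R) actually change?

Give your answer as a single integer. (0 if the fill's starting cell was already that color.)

After op 1 paint(4,4,Y):
YYYYYY
YYYYYY
YYYYYY
YYYBYY
YYYBYY
YYYYYY
After op 2 fill(0,0,R) [34 cells changed]:
RRRRRR
RRRRRR
RRRRRR
RRRBRR
RRRBRR
RRRRRR

Answer: 34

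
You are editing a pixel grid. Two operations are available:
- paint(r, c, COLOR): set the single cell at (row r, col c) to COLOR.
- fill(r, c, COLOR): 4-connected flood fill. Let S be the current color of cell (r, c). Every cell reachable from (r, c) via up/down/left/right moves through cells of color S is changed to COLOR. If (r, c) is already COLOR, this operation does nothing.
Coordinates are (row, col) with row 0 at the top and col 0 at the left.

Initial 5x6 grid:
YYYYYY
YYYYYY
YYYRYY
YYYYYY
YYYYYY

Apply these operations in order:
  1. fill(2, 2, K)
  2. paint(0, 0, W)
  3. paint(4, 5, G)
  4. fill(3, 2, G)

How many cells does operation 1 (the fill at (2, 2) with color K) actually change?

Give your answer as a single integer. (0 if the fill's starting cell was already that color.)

Answer: 29

Derivation:
After op 1 fill(2,2,K) [29 cells changed]:
KKKKKK
KKKKKK
KKKRKK
KKKKKK
KKKKKK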